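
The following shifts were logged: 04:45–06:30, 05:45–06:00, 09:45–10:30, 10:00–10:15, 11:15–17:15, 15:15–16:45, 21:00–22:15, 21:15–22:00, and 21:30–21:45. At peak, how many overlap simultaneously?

3

At 21:30, 3 of the intervals are simultaneously active.
No point has more.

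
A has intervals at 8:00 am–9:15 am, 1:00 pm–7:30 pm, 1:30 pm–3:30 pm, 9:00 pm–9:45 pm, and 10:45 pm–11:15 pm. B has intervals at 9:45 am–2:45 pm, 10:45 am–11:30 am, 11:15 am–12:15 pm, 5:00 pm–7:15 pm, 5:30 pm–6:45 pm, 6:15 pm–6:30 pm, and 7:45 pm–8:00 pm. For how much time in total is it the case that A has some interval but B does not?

First set merges to 8:00 am-9:15 am, 1:00 pm-7:30 pm, 9:00 pm-9:45 pm, 10:45 pm-11:15 pm.
Second set merges to 9:45 am-2:45 pm, 5:00 pm-7:15 pm, 7:45 pm-8:00 pm.
A \ B = 8:00 am-9:15 am, 2:45 pm-5:00 pm, 7:15 pm-7:30 pm, 9:00 pm-9:45 pm, 10:45 pm-11:15 pm.
Total: 1 h 15 min + 2 h 15 min + 15 min + 45 min + 30 min = 5 h.

5 h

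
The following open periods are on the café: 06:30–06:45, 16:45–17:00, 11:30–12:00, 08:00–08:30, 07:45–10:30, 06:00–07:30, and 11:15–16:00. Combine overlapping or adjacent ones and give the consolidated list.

Sort by start: 06:00–07:30, 06:30–06:45, 07:45–10:30, 08:00–08:30, 11:15–16:00, 11:30–12:00, 16:45–17:00.
06:30–06:45 overlaps/touches 06:00–07:30 → extend to 06:00–07:30.
07:45–10:30 is disjoint → start new block.
08:00–08:30 overlaps/touches 07:45–10:30 → extend to 07:45–10:30.
11:15–16:00 is disjoint → start new block.
11:30–12:00 overlaps/touches 11:15–16:00 → extend to 11:15–16:00.
16:45–17:00 is disjoint → start new block.

06:00–07:30, 07:45–10:30, 11:15–16:00, 16:45–17:00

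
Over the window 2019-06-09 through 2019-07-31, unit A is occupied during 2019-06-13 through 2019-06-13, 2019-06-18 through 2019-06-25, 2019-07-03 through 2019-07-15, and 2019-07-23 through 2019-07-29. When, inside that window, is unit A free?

The merged coverage is 2019-06-13 through 2019-06-13, 2019-06-18 through 2019-06-25, 2019-07-03 through 2019-07-15, 2019-07-23 through 2019-07-29.
Complement within 2019-06-09 through 2019-07-31: 2019-06-09 through 2019-06-12, 2019-06-14 through 2019-06-17, 2019-06-26 through 2019-07-02, 2019-07-16 through 2019-07-22, 2019-07-30 through 2019-07-31.

2019-06-09 through 2019-06-12, 2019-06-14 through 2019-06-17, 2019-06-26 through 2019-07-02, 2019-07-16 through 2019-07-22, 2019-07-30 through 2019-07-31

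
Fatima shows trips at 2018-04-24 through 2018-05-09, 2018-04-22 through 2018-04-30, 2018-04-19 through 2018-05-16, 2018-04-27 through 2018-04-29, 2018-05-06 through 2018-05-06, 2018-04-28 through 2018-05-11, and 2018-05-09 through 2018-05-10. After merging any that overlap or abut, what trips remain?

2018-04-19 through 2018-05-16

Sort by start: 2018-04-19 through 2018-05-16, 2018-04-22 through 2018-04-30, 2018-04-24 through 2018-05-09, 2018-04-27 through 2018-04-29, 2018-04-28 through 2018-05-11, 2018-05-06 through 2018-05-06, 2018-05-09 through 2018-05-10.
2018-04-22 through 2018-04-30 overlaps/touches 2018-04-19 through 2018-05-16 → extend to 2018-04-19 through 2018-05-16.
2018-04-24 through 2018-05-09 overlaps/touches 2018-04-19 through 2018-05-16 → extend to 2018-04-19 through 2018-05-16.
2018-04-27 through 2018-04-29 overlaps/touches 2018-04-19 through 2018-05-16 → extend to 2018-04-19 through 2018-05-16.
2018-04-28 through 2018-05-11 overlaps/touches 2018-04-19 through 2018-05-16 → extend to 2018-04-19 through 2018-05-16.
2018-05-06 through 2018-05-06 overlaps/touches 2018-04-19 through 2018-05-16 → extend to 2018-04-19 through 2018-05-16.
2018-05-09 through 2018-05-10 overlaps/touches 2018-04-19 through 2018-05-16 → extend to 2018-04-19 through 2018-05-16.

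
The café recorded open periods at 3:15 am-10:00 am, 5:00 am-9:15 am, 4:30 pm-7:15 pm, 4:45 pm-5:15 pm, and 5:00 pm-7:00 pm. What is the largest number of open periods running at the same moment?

At 5:00 pm, 3 of the intervals are simultaneously active.
No point has more.

3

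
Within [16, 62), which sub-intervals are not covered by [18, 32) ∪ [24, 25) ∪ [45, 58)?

[16, 18) ∪ [32, 45) ∪ [58, 62)

After merging, the occupied span is [18, 32), [45, 58).
Uncovered inside [16, 62): [16, 18), [32, 45), [58, 62).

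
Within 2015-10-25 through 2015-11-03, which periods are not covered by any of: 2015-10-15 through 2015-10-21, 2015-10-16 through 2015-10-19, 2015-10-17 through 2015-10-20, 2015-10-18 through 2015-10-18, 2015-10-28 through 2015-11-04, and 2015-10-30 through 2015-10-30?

2015-10-25 through 2015-10-27

Covered (merged): 2015-10-15 through 2015-10-21, 2015-10-28 through 2015-11-04.
Complement within 2015-10-25 through 2015-11-03: 2015-10-25 through 2015-10-27.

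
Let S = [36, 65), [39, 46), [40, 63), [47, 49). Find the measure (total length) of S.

29

Merged: [36, 65).
Length: 29.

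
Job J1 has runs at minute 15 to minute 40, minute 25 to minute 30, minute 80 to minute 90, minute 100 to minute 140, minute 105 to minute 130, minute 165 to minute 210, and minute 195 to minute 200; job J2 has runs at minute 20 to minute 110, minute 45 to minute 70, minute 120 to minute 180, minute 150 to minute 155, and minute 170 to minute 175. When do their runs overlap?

First set merges to minute 15 to minute 40, minute 80 to minute 90, minute 100 to minute 140, minute 165 to minute 210.
Second set merges to minute 20 to minute 110, minute 120 to minute 180.
minute 15 to minute 40 meets the second set on minute 20 to minute 40.
minute 80 to minute 90 meets the second set on minute 80 to minute 90.
minute 100 to minute 140 meets the second set on minute 100 to minute 110, minute 120 to minute 140.
minute 165 to minute 210 meets the second set on minute 165 to minute 180.

minute 20 to minute 40, minute 80 to minute 90, minute 100 to minute 110, minute 120 to minute 140, minute 165 to minute 180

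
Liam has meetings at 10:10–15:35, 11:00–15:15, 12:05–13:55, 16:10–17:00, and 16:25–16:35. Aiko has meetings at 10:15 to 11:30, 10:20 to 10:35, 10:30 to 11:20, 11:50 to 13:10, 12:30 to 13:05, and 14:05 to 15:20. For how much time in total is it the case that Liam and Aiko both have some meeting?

First set merges to 10:10–15:35, 16:10–17:00.
Second set merges to 10:15–11:30, 11:50–13:10, 14:05–15:20.
A ∩ B = 10:15–11:30, 11:50–13:10, 14:05–15:20.
Total: 1 h 15 min + 1 h 20 min + 1 h 15 min = 3 h 50 min.

3 h 50 min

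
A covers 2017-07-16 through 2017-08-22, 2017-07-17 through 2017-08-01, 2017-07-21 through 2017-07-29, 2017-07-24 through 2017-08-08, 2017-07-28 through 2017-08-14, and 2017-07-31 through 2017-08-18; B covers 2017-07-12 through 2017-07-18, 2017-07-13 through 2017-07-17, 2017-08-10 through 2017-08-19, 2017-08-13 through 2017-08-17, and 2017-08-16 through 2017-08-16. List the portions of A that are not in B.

2017-07-19 through 2017-08-09, 2017-08-20 through 2017-08-22

First set merges to 2017-07-16 through 2017-08-22.
Second set merges to 2017-07-12 through 2017-07-18, 2017-08-10 through 2017-08-19.
2017-07-16 through 2017-08-22 with B removed leaves 2017-07-19 through 2017-08-09, 2017-08-20 through 2017-08-22.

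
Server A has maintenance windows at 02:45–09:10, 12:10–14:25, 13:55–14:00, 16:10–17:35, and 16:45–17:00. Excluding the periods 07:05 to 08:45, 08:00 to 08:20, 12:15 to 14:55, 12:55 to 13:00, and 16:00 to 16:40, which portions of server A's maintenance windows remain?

02:45–07:05, 08:45–09:10, 12:10–12:15, 16:40–17:35

A, merged: 02:45–09:10, 12:10–14:25, 16:10–17:35.
B, merged: 07:05–08:45, 12:15–14:55, 16:00–16:40.
02:45–09:10 minus B → 02:45–07:05, 08:45–09:10.
12:10–14:25 minus B → 12:10–12:15.
16:10–17:35 minus B → 16:40–17:35.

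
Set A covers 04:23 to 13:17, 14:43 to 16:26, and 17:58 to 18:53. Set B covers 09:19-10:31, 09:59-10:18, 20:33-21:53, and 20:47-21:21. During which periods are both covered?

09:19–10:31

B, merged: 09:19–10:31, 20:33–21:53.
04:23–13:17 ∩ B → 09:19–10:31.
14:43–16:26 meets no B interval.
17:58–18:53 meets no B interval.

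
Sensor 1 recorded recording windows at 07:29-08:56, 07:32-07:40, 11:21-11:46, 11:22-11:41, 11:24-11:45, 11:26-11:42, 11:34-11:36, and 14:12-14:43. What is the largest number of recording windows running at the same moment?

At 11:34, 5 of the intervals are simultaneously active.
No point has more.

5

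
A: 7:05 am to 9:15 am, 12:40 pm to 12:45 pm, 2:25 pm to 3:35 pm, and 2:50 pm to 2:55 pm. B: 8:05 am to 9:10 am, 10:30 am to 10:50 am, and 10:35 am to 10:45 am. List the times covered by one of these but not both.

7:05 am-8:05 am, 9:10 am-9:15 am, 10:30 am-10:50 am, 12:40 pm-12:45 pm, 2:25 pm-3:35 pm

Merge the first list: 7:05 am-9:15 am, 12:40 pm-12:45 pm, 2:25 pm-3:35 pm.
Merge the second list: 8:05 am-9:10 am, 10:30 am-10:50 am.
A but not B: 7:05 am-8:05 am, 9:10 am-9:15 am, 12:40 pm-12:45 pm, 2:25 pm-3:35 pm.
B but not A: 10:30 am-10:50 am.
Combining gives A △ B.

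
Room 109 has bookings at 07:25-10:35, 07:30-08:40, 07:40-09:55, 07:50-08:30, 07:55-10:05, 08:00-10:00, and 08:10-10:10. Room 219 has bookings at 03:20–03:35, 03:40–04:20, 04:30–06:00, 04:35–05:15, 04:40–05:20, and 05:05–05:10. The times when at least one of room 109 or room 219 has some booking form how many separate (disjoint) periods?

4

First set merges to 07:25–10:35.
Second set merges to 03:20–03:35, 03:40–04:20, 04:30–06:00.
A ∪ B = 03:20–03:35, 03:40–04:20, 04:30–06:00, 07:25–10:35.
That is 4 disjoint pieces.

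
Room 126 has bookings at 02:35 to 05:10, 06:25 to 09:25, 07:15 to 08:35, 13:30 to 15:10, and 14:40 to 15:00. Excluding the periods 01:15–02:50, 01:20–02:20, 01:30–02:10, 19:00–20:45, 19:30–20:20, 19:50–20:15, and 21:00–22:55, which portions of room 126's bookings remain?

02:50–05:10, 06:25–09:25, 13:30–15:10

Merge the first list: 02:35–05:10, 06:25–09:25, 13:30–15:10.
Merge the second list: 01:15–02:50, 19:00–20:45, 21:00–22:55.
02:35–05:10 \ B = 02:50–05:10.
06:25–09:25: nothing removed.
13:30–15:10: nothing removed.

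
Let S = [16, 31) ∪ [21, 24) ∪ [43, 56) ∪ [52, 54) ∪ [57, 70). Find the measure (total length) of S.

Merged: [16, 31), [43, 56), [57, 70).
Lengths: 15 + 13 + 13 = 41.

41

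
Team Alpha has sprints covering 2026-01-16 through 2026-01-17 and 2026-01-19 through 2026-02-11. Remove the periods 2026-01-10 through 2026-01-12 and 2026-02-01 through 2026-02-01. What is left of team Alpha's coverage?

2026-01-16 through 2026-01-17: no B overlap → unchanged.
2026-01-19 through 2026-02-11 minus B → 2026-01-19 through 2026-01-31, 2026-02-02 through 2026-02-11.

2026-01-16 through 2026-01-17, 2026-01-19 through 2026-01-31, 2026-02-02 through 2026-02-11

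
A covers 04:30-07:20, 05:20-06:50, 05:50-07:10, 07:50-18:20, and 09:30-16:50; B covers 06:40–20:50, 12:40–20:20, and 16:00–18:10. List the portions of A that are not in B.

04:30–06:40

First set merges to 04:30–07:20, 07:50–18:20.
Second set merges to 06:40–20:50.
04:30–07:20 minus B → 04:30–06:40.
07:50–18:20: fully covered by B → removed.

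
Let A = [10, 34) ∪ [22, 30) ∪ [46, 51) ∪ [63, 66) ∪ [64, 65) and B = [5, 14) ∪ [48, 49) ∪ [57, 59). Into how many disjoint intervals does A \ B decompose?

4

First set merges to [10, 34), [46, 51), [63, 66).
A \ B = [14, 34), [46, 48), [49, 51), [63, 66).
That is 4 disjoint pieces.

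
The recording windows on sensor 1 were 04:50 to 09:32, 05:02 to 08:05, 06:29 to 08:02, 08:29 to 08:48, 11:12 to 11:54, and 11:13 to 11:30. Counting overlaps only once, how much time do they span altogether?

5 h 24 min

Merged: 04:50-09:32, 11:12-11:54.
Lengths: 4 h 42 min + 42 min = 5 h 24 min.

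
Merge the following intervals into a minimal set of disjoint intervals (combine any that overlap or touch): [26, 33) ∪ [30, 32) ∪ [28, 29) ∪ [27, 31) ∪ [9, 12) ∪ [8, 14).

Sort by start: [8, 14), [9, 12), [26, 33), [27, 31), [28, 29), [30, 32).
[9, 12) overlaps/touches [8, 14) → extend to [8, 14).
[26, 33) is disjoint → start new block.
[27, 31) overlaps/touches [26, 33) → extend to [26, 33).
[28, 29) overlaps/touches [26, 33) → extend to [26, 33).
[30, 32) overlaps/touches [26, 33) → extend to [26, 33).

[8, 14) ∪ [26, 33)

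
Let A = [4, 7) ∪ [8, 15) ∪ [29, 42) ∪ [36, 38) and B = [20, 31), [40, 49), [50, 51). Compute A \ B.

[4, 7) ∪ [8, 15) ∪ [31, 40)

Merge the first list: [4, 7), [8, 15), [29, 42).
[4, 7): nothing removed.
[8, 15): nothing removed.
[29, 42) \ B = [31, 40).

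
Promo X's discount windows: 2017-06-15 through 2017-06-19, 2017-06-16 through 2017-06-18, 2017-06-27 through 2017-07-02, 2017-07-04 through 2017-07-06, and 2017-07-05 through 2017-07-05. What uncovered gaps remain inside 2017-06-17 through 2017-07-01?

After merging, the occupied span is 2017-06-15 through 2017-06-19, 2017-06-27 through 2017-07-02, 2017-07-04 through 2017-07-06.
Uncovered inside 2017-06-17 through 2017-07-01: 2017-06-20 through 2017-06-26.

2017-06-20 through 2017-06-26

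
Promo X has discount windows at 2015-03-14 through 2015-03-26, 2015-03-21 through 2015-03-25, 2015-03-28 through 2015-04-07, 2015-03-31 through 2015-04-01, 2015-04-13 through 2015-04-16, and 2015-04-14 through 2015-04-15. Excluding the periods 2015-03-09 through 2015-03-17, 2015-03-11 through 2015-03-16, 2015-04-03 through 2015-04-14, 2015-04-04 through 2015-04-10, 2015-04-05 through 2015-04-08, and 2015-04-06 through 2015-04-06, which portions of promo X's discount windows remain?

Merge the first list: 2015-03-14 through 2015-03-26, 2015-03-28 through 2015-04-07, 2015-04-13 through 2015-04-16.
Merge the second list: 2015-03-09 through 2015-03-17, 2015-04-03 through 2015-04-14.
2015-03-14 through 2015-03-26 \ B = 2015-03-18 through 2015-03-26.
2015-03-28 through 2015-04-07 \ B = 2015-03-28 through 2015-04-02.
2015-04-13 through 2015-04-16 \ B = 2015-04-15 through 2015-04-16.

2015-03-18 through 2015-03-26, 2015-03-28 through 2015-04-02, 2015-04-15 through 2015-04-16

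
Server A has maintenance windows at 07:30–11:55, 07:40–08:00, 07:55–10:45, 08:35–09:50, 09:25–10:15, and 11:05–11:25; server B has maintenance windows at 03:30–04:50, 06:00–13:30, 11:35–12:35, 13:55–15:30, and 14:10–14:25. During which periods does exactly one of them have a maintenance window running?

A, merged: 07:30-11:55.
B, merged: 03:30-04:50, 06:00-13:30, 13:55-15:30.
A \ B = none.
B \ A = 03:30-04:50, 06:00-07:30, 11:55-13:30, 13:55-15:30.
Union of the two gives the symmetric difference.

03:30-04:50, 06:00-07:30, 11:55-13:30, 13:55-15:30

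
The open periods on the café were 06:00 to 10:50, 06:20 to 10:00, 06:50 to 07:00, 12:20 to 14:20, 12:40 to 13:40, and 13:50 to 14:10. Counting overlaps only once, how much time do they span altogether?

6 h 50 min

Merged: 06:00-10:50, 12:20-14:20.
Lengths: 4 h 50 min + 2 h = 6 h 50 min.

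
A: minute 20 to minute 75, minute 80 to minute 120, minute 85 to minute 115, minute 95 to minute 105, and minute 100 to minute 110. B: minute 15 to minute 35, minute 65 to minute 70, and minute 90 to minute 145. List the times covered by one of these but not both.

minute 15 to minute 20, minute 35 to minute 65, minute 70 to minute 75, minute 80 to minute 90, minute 120 to minute 145

First set merges to minute 20 to minute 75, minute 80 to minute 120.
A \ B = minute 35 to minute 65, minute 70 to minute 75, minute 80 to minute 90.
B \ A = minute 15 to minute 20, minute 120 to minute 145.
Union of the two gives the symmetric difference.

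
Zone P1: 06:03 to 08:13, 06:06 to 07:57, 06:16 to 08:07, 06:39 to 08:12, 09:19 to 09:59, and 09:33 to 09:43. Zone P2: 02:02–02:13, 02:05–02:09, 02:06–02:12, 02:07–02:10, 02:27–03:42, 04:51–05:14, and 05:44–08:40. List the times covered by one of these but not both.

02:02-02:13, 02:27-03:42, 04:51-05:14, 05:44-06:03, 08:13-08:40, 09:19-09:59

First set merges to 06:03-08:13, 09:19-09:59.
Second set merges to 02:02-02:13, 02:27-03:42, 04:51-05:14, 05:44-08:40.
Only in the first: 09:19-09:59.
Only in the second: 02:02-02:13, 02:27-03:42, 04:51-05:14, 05:44-06:03, 08:13-08:40.
Together these are the periods covered by exactly one.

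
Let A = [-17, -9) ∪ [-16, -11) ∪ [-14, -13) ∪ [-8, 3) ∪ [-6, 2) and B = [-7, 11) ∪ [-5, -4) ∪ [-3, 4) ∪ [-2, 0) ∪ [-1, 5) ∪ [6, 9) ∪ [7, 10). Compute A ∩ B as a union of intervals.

[-7, 3)

Merge the first list: [-17, -9), [-8, 3).
Merge the second list: [-7, 11).
[-17, -9) falls entirely outside B.
[-8, 3) overlaps B on [-7, 3).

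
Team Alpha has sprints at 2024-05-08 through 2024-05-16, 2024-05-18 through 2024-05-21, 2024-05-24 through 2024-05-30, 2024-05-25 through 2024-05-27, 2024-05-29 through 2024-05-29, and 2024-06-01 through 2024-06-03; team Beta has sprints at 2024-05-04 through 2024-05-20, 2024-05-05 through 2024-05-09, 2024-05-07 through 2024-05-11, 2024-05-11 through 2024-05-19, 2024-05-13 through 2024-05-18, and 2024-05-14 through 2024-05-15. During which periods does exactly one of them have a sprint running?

A, merged: 2024-05-08 through 2024-05-16, 2024-05-18 through 2024-05-21, 2024-05-24 through 2024-05-30, 2024-06-01 through 2024-06-03.
B, merged: 2024-05-04 through 2024-05-20.
A \ B = 2024-05-21 through 2024-05-21, 2024-05-24 through 2024-05-30, 2024-06-01 through 2024-06-03.
B \ A = 2024-05-04 through 2024-05-07, 2024-05-17 through 2024-05-17.
Union of the two gives the symmetric difference.

2024-05-04 through 2024-05-07, 2024-05-17 through 2024-05-17, 2024-05-21 through 2024-05-21, 2024-05-24 through 2024-05-30, 2024-06-01 through 2024-06-03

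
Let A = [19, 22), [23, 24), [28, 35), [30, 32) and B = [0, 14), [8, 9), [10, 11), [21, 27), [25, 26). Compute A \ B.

A, merged: [19, 22), [23, 24), [28, 35).
B, merged: [0, 14), [21, 27).
[19, 22) \ B = [19, 21).
[23, 24): entirely removed.
[28, 35): nothing removed.

[19, 21) ∪ [28, 35)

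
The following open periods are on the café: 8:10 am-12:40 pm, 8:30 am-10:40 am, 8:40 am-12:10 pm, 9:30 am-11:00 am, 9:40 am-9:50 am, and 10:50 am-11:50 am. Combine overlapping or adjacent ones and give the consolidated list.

8:10 am-12:40 pm

8:30 am-10:40 am overlaps/touches 8:10 am-12:40 pm → extend to 8:10 am-12:40 pm.
8:40 am-12:10 pm overlaps/touches 8:10 am-12:40 pm → extend to 8:10 am-12:40 pm.
9:30 am-11:00 am overlaps/touches 8:10 am-12:40 pm → extend to 8:10 am-12:40 pm.
9:40 am-9:50 am overlaps/touches 8:10 am-12:40 pm → extend to 8:10 am-12:40 pm.
10:50 am-11:50 am overlaps/touches 8:10 am-12:40 pm → extend to 8:10 am-12:40 pm.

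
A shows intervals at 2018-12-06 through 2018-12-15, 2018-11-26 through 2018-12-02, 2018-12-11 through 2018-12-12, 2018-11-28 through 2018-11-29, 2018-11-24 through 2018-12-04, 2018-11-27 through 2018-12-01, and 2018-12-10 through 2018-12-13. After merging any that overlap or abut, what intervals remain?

Sort by start: 2018-11-24 through 2018-12-04, 2018-11-26 through 2018-12-02, 2018-11-27 through 2018-12-01, 2018-11-28 through 2018-11-29, 2018-12-06 through 2018-12-15, 2018-12-10 through 2018-12-13, 2018-12-11 through 2018-12-12.
2018-11-26 through 2018-12-02 overlaps/touches 2018-11-24 through 2018-12-04 → extend to 2018-11-24 through 2018-12-04.
2018-11-27 through 2018-12-01 overlaps/touches 2018-11-24 through 2018-12-04 → extend to 2018-11-24 through 2018-12-04.
2018-11-28 through 2018-11-29 overlaps/touches 2018-11-24 through 2018-12-04 → extend to 2018-11-24 through 2018-12-04.
2018-12-06 through 2018-12-15 is disjoint → start new block.
2018-12-10 through 2018-12-13 overlaps/touches 2018-12-06 through 2018-12-15 → extend to 2018-12-06 through 2018-12-15.
2018-12-11 through 2018-12-12 overlaps/touches 2018-12-06 through 2018-12-15 → extend to 2018-12-06 through 2018-12-15.

2018-11-24 through 2018-12-04, 2018-12-06 through 2018-12-15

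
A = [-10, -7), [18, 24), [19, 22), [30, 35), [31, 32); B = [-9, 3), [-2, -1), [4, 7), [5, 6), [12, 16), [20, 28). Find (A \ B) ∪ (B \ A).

[-10, -9) ∪ [-7, 3) ∪ [4, 7) ∪ [12, 16) ∪ [18, 20) ∪ [24, 28) ∪ [30, 35)

A, merged: [-10, -7), [18, 24), [30, 35).
B, merged: [-9, 3), [4, 7), [12, 16), [20, 28).
A but not B: [-10, -9), [18, 20), [30, 35).
B but not A: [-7, 3), [4, 7), [12, 16), [24, 28).
Combining gives A △ B.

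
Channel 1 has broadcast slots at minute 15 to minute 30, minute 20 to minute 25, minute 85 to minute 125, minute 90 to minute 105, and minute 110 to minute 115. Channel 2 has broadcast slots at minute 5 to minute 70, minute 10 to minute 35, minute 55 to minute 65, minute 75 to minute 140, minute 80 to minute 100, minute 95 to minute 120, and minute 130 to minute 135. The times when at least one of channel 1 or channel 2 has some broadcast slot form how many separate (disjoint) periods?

Merge the first list: minute 15 to minute 30, minute 85 to minute 125.
Merge the second list: minute 5 to minute 70, minute 75 to minute 140.
A ∪ B = minute 5 to minute 70, minute 75 to minute 140.
That is 2 disjoint pieces.

2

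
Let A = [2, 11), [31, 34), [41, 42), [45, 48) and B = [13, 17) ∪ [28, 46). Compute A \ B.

[2, 11) is untouched.
[31, 34) lies entirely inside B → drops out.
[41, 42) lies entirely inside B → drops out.
[45, 48) with B removed leaves [46, 48).

[2, 11) ∪ [46, 48)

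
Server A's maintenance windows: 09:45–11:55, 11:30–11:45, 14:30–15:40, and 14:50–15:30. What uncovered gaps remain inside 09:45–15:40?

The merged coverage is 09:45-11:55, 14:30-15:40.
Gaps within 09:45-15:40: 11:55-14:30.

11:55-14:30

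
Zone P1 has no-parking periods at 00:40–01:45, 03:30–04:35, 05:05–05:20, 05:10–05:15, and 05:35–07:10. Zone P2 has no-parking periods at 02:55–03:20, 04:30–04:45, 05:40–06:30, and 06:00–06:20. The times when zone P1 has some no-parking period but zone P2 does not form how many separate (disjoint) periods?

First set merges to 00:40–01:45, 03:30–04:35, 05:05–05:20, 05:35–07:10.
Second set merges to 02:55–03:20, 04:30–04:45, 05:40–06:30.
A \ B = 00:40–01:45, 03:30–04:30, 05:05–05:20, 05:35–05:40, 06:30–07:10.
That is 5 disjoint pieces.

5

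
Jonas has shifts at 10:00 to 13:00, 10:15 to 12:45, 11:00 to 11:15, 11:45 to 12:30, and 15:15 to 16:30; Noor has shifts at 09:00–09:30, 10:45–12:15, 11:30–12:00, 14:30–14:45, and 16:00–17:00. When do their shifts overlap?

10:45–12:15, 16:00–16:30

A, merged: 10:00–13:00, 15:15–16:30.
B, merged: 09:00–09:30, 10:45–12:15, 14:30–14:45, 16:00–17:00.
10:00–13:00 meets the second set on 10:45–12:15.
15:15–16:30 meets the second set on 16:00–16:30.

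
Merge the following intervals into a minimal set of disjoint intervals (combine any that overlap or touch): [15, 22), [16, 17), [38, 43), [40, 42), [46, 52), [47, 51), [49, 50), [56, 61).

[16, 17) overlaps/touches [15, 22) → extend to [15, 22).
[38, 43) is disjoint → start new block.
[40, 42) overlaps/touches [38, 43) → extend to [38, 43).
[46, 52) is disjoint → start new block.
[47, 51) overlaps/touches [46, 52) → extend to [46, 52).
[49, 50) overlaps/touches [46, 52) → extend to [46, 52).
[56, 61) is disjoint → start new block.

[15, 22) ∪ [38, 43) ∪ [46, 52) ∪ [56, 61)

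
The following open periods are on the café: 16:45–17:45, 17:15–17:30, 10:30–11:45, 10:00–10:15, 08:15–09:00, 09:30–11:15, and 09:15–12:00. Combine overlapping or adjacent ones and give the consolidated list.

08:15–09:00, 09:15–12:00, 16:45–17:45

Sort by start: 08:15–09:00, 09:15–12:00, 09:30–11:15, 10:00–10:15, 10:30–11:45, 16:45–17:45, 17:15–17:30.
09:15–12:00 is disjoint → start new block.
09:30–11:15 overlaps/touches 09:15–12:00 → extend to 09:15–12:00.
10:00–10:15 overlaps/touches 09:15–12:00 → extend to 09:15–12:00.
10:30–11:45 overlaps/touches 09:15–12:00 → extend to 09:15–12:00.
16:45–17:45 is disjoint → start new block.
17:15–17:30 overlaps/touches 16:45–17:45 → extend to 16:45–17:45.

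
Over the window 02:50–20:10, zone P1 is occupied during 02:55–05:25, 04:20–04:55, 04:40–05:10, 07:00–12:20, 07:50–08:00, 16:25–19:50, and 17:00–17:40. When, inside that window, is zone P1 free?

02:50–02:55, 05:25–07:00, 12:20–16:25, 19:50–20:10

After merging, the occupied span is 02:55–05:25, 07:00–12:20, 16:25–19:50.
Gaps within 02:50–20:10: 02:50–02:55, 05:25–07:00, 12:20–16:25, 19:50–20:10.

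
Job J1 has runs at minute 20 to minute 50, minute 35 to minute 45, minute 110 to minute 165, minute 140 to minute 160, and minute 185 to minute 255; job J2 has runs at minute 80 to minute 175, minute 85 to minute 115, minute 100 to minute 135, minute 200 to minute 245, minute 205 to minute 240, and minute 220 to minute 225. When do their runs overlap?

minute 110 to minute 165, minute 200 to minute 245

A, merged: minute 20 to minute 50, minute 110 to minute 165, minute 185 to minute 255.
B, merged: minute 80 to minute 175, minute 200 to minute 245.
minute 20 to minute 50 meets no B interval.
minute 110 to minute 165 ∩ B → minute 110 to minute 165.
minute 185 to minute 255 ∩ B → minute 200 to minute 245.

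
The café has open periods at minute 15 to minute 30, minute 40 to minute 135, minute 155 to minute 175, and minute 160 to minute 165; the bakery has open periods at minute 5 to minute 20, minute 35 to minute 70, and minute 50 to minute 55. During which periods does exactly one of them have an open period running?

First set merges to minute 15 to minute 30, minute 40 to minute 135, minute 155 to minute 175.
Second set merges to minute 5 to minute 20, minute 35 to minute 70.
A \ B = minute 20 to minute 30, minute 70 to minute 135, minute 155 to minute 175.
B \ A = minute 5 to minute 15, minute 35 to minute 40.
Union of the two gives the symmetric difference.

minute 5 to minute 15, minute 20 to minute 30, minute 35 to minute 40, minute 70 to minute 135, minute 155 to minute 175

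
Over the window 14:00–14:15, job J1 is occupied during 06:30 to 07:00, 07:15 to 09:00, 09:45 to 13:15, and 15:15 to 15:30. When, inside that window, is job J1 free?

14:00-14:15

The merged coverage is 06:30-07:00, 07:15-09:00, 09:45-13:15, 15:15-15:30.
Gaps within 14:00-14:15: 14:00-14:15.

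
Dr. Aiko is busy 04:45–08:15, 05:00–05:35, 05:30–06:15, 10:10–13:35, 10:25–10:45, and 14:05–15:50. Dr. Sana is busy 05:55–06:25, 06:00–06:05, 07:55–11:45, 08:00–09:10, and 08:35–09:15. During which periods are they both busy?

05:55–06:25, 07:55–08:15, 10:10–11:45

First set merges to 04:45–08:15, 10:10–13:35, 14:05–15:50.
Second set merges to 05:55–06:25, 07:55–11:45.
04:45–08:15 ∩ B → 05:55–06:25, 07:55–08:15.
10:10–13:35 ∩ B → 10:10–11:45.
14:05–15:50 meets no B interval.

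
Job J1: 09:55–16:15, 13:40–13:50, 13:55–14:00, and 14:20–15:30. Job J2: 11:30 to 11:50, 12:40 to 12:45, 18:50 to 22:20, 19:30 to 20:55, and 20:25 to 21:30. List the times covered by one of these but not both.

09:55–11:30, 11:50–12:40, 12:45–16:15, 18:50–22:20

A, merged: 09:55–16:15.
B, merged: 11:30–11:50, 12:40–12:45, 18:50–22:20.
Only in the first: 09:55–11:30, 11:50–12:40, 12:45–16:15.
Only in the second: 18:50–22:20.
Together these are the periods covered by exactly one.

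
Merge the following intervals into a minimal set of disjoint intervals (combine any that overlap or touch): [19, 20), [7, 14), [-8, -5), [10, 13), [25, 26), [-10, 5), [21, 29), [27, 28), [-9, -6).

Sort by start: [-10, 5), [-9, -6), [-8, -5), [7, 14), [10, 13), [19, 20), [21, 29), [25, 26), [27, 28).
[-9, -6) overlaps/touches [-10, 5) → extend to [-10, 5).
[-8, -5) overlaps/touches [-10, 5) → extend to [-10, 5).
[7, 14) is disjoint → start new block.
[10, 13) overlaps/touches [7, 14) → extend to [7, 14).
[19, 20) is disjoint → start new block.
[21, 29) is disjoint → start new block.
[25, 26) overlaps/touches [21, 29) → extend to [21, 29).
[27, 28) overlaps/touches [21, 29) → extend to [21, 29).

[-10, 5) ∪ [7, 14) ∪ [19, 20) ∪ [21, 29)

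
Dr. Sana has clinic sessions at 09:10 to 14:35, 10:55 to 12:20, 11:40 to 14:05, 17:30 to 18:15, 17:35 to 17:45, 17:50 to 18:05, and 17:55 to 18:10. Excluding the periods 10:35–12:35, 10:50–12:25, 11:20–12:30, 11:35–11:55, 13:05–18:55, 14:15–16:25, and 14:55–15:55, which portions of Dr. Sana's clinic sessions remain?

A, merged: 09:10–14:35, 17:30–18:15.
B, merged: 10:35–12:35, 13:05–18:55.
09:10–14:35 with B removed leaves 09:10–10:35, 12:35–13:05.
17:30–18:15 lies entirely inside B → drops out.

09:10–10:35, 12:35–13:05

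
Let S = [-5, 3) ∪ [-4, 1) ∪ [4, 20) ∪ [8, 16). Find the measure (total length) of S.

Merged: [-5, 3), [4, 20).
Lengths: 8 + 16 = 24.

24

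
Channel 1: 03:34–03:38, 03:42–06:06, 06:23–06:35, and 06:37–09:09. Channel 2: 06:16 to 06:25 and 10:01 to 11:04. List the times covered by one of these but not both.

A \ B = 03:34–03:38, 03:42–06:06, 06:25–06:35, 06:37–09:09.
B \ A = 06:16–06:23, 10:01–11:04.
Union of the two gives the symmetric difference.

03:34–03:38, 03:42–06:06, 06:16–06:23, 06:25–06:35, 06:37–09:09, 10:01–11:04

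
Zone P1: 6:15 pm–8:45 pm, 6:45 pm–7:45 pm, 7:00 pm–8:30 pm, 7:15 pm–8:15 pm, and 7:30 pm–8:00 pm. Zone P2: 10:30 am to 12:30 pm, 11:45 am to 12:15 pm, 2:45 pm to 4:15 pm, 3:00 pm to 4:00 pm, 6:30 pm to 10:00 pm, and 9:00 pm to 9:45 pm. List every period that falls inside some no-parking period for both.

First set merges to 6:15 pm-8:45 pm.
Second set merges to 10:30 am-12:30 pm, 2:45 pm-4:15 pm, 6:30 pm-10:00 pm.
6:15 pm-8:45 pm ∩ B → 6:30 pm-8:45 pm.

6:30 pm-8:45 pm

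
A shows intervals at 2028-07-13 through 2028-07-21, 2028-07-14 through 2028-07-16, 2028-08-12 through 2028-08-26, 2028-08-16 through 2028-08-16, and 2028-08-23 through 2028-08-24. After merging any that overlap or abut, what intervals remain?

2028-07-13 through 2028-07-21, 2028-08-12 through 2028-08-26

2028-07-14 through 2028-07-16 overlaps/touches 2028-07-13 through 2028-07-21 → extend to 2028-07-13 through 2028-07-21.
2028-08-12 through 2028-08-26 is disjoint → start new block.
2028-08-16 through 2028-08-16 overlaps/touches 2028-08-12 through 2028-08-26 → extend to 2028-08-12 through 2028-08-26.
2028-08-23 through 2028-08-24 overlaps/touches 2028-08-12 through 2028-08-26 → extend to 2028-08-12 through 2028-08-26.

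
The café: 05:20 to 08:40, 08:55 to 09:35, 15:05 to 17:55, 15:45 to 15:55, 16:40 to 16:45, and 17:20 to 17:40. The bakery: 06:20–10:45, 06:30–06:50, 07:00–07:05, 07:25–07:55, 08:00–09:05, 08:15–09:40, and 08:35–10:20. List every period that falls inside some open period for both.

06:20–08:40, 08:55–09:35

First set merges to 05:20–08:40, 08:55–09:35, 15:05–17:55.
Second set merges to 06:20–10:45.
05:20–08:40 ∩ B → 06:20–08:40.
08:55–09:35 ∩ B → 08:55–09:35.
15:05–17:55 meets no B interval.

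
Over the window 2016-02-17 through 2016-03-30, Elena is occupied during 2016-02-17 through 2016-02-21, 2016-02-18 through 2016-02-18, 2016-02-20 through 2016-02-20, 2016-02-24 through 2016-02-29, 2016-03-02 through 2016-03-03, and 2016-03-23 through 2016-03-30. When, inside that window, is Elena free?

2016-02-22 through 2016-02-23, 2016-03-01 through 2016-03-01, 2016-03-04 through 2016-03-22

The merged coverage is 2016-02-17 through 2016-02-21, 2016-02-24 through 2016-02-29, 2016-03-02 through 2016-03-03, 2016-03-23 through 2016-03-30.
Complement within 2016-02-17 through 2016-03-30: 2016-02-22 through 2016-02-23, 2016-03-01 through 2016-03-01, 2016-03-04 through 2016-03-22.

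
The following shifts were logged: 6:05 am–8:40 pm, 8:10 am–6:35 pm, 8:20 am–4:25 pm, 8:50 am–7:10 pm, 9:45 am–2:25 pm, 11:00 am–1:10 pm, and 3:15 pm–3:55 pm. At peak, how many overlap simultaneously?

Walk the sorted start/end points keeping a running depth.
The depth first hits 6 at 11:00 am.

6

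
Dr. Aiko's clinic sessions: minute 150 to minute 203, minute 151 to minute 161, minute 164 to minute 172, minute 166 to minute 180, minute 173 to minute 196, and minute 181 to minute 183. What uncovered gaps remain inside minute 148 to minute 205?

minute 148 to minute 150, minute 203 to minute 205

Covered (merged): minute 150 to minute 203.
Uncovered inside minute 148 to minute 205: minute 148 to minute 150, minute 203 to minute 205.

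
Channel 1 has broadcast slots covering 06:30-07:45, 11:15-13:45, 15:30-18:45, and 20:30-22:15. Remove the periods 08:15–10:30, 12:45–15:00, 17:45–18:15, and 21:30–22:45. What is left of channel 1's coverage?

06:30-07:45: nothing removed.
11:15-13:45 \ B = 11:15-12:45.
15:30-18:45 \ B = 15:30-17:45, 18:15-18:45.
20:30-22:15 \ B = 20:30-21:30.

06:30-07:45, 11:15-12:45, 15:30-17:45, 18:15-18:45, 20:30-21:30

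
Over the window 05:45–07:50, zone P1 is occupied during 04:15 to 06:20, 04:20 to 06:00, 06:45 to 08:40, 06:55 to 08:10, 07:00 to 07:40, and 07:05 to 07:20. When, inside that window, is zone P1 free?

Covered (merged): 04:15-06:20, 06:45-08:40.
Complement within 05:45-07:50: 06:20-06:45.

06:20-06:45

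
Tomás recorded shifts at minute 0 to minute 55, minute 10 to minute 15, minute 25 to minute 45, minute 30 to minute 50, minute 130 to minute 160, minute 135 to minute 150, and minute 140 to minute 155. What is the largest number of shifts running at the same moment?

3

Walk the sorted start/end points keeping a running depth.
The depth first hits 3 at minute 30.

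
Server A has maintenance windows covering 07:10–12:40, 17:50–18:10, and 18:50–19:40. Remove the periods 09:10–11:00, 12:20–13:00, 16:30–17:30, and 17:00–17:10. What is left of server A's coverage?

07:10-09:10, 11:00-12:20, 17:50-18:10, 18:50-19:40

Second set merges to 09:10-11:00, 12:20-13:00, 16:30-17:30.
07:10-12:40 with B removed leaves 07:10-09:10, 11:00-12:20.
17:50-18:10 is untouched.
18:50-19:40 is untouched.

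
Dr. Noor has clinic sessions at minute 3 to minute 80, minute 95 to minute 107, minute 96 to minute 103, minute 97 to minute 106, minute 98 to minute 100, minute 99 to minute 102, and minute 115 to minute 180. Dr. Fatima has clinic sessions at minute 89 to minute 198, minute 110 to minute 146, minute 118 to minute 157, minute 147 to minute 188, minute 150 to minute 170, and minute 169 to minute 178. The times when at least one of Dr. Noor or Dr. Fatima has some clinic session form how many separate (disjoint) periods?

Merge the first list: minute 3 to minute 80, minute 95 to minute 107, minute 115 to minute 180.
Merge the second list: minute 89 to minute 198.
A ∪ B = minute 3 to minute 80, minute 89 to minute 198.
That is 2 disjoint pieces.

2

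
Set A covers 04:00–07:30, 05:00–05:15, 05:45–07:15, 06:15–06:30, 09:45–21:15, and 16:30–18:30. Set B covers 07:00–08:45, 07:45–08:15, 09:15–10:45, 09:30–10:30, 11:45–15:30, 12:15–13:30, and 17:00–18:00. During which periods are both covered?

A, merged: 04:00–07:30, 09:45–21:15.
B, merged: 07:00–08:45, 09:15–10:45, 11:45–15:30, 17:00–18:00.
04:00–07:30 meets the second set on 07:00–07:30.
09:45–21:15 meets the second set on 09:45–10:45, 11:45–15:30, 17:00–18:00.

07:00–07:30, 09:45–10:45, 11:45–15:30, 17:00–18:00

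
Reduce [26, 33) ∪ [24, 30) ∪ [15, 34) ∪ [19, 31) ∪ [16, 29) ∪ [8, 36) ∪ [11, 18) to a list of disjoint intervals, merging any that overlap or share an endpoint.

[8, 36)

Sort by start: [8, 36), [11, 18), [15, 34), [16, 29), [19, 31), [24, 30), [26, 33).
[11, 18) overlaps/touches [8, 36) → extend to [8, 36).
[15, 34) overlaps/touches [8, 36) → extend to [8, 36).
[16, 29) overlaps/touches [8, 36) → extend to [8, 36).
[19, 31) overlaps/touches [8, 36) → extend to [8, 36).
[24, 30) overlaps/touches [8, 36) → extend to [8, 36).
[26, 33) overlaps/touches [8, 36) → extend to [8, 36).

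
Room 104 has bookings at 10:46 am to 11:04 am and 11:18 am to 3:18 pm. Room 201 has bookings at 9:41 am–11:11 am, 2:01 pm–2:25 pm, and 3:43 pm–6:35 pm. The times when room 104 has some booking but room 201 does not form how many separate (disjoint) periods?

2

A \ B = 11:18 am-2:01 pm, 2:25 pm-3:18 pm.
That is 2 disjoint pieces.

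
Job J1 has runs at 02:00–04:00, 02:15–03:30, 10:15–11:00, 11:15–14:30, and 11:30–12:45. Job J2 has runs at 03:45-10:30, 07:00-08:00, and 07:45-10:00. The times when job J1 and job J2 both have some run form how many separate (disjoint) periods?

Merge the first list: 02:00–04:00, 10:15–11:00, 11:15–14:30.
Merge the second list: 03:45–10:30.
A ∩ B = 03:45–04:00, 10:15–10:30.
That is 2 disjoint pieces.

2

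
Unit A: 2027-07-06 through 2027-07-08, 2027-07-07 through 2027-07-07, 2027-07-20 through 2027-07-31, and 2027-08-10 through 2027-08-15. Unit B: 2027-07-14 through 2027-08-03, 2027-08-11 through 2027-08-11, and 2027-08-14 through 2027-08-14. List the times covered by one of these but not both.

2027-07-06 through 2027-07-08, 2027-07-14 through 2027-07-19, 2027-08-01 through 2027-08-03, 2027-08-10 through 2027-08-10, 2027-08-12 through 2027-08-13, 2027-08-15 through 2027-08-15

Merge the first list: 2027-07-06 through 2027-07-08, 2027-07-20 through 2027-07-31, 2027-08-10 through 2027-08-15.
A \ B = 2027-07-06 through 2027-07-08, 2027-08-10 through 2027-08-10, 2027-08-12 through 2027-08-13, 2027-08-15 through 2027-08-15.
B \ A = 2027-07-14 through 2027-07-19, 2027-08-01 through 2027-08-03.
Union of the two gives the symmetric difference.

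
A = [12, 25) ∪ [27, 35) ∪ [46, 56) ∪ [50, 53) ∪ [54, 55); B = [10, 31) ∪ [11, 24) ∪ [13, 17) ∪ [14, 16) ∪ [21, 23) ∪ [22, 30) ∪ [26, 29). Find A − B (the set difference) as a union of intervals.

[31, 35) ∪ [46, 56)

A, merged: [12, 25), [27, 35), [46, 56).
B, merged: [10, 31).
[12, 25): entirely removed.
[27, 35) \ B = [31, 35).
[46, 56): nothing removed.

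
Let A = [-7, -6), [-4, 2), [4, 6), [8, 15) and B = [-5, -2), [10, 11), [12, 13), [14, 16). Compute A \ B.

[-7, -6) ∪ [-2, 2) ∪ [4, 6) ∪ [8, 10) ∪ [11, 12) ∪ [13, 14)

[-7, -6) is untouched.
[-4, 2) with B removed leaves [-2, 2).
[4, 6) is untouched.
[8, 15) with B removed leaves [8, 10), [11, 12), [13, 14).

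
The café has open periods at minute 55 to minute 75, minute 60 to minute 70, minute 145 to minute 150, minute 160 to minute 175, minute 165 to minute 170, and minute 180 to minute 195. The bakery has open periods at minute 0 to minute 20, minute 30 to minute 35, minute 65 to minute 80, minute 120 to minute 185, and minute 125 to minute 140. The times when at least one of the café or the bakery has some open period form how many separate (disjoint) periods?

4

Merge the first list: minute 55 to minute 75, minute 145 to minute 150, minute 160 to minute 175, minute 180 to minute 195.
Merge the second list: minute 0 to minute 20, minute 30 to minute 35, minute 65 to minute 80, minute 120 to minute 185.
A ∪ B = minute 0 to minute 20, minute 30 to minute 35, minute 55 to minute 80, minute 120 to minute 195.
That is 4 disjoint pieces.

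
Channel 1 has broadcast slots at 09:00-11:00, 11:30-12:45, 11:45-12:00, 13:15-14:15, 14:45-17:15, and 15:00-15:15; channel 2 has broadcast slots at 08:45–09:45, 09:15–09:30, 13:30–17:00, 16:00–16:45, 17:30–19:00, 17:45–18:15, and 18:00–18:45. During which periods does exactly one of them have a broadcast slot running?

A, merged: 09:00-11:00, 11:30-12:45, 13:15-14:15, 14:45-17:15.
B, merged: 08:45-09:45, 13:30-17:00, 17:30-19:00.
A \ B = 09:45-11:00, 11:30-12:45, 13:15-13:30, 17:00-17:15.
B \ A = 08:45-09:00, 14:15-14:45, 17:30-19:00.
Union of the two gives the symmetric difference.

08:45-09:00, 09:45-11:00, 11:30-12:45, 13:15-13:30, 14:15-14:45, 17:00-17:15, 17:30-19:00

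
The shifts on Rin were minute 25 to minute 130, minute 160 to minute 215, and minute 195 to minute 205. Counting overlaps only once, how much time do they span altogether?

Merged: minute 25 to minute 130, minute 160 to minute 215.
Lengths: 105 minutes + 55 minutes = 160 minutes.

160 minutes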